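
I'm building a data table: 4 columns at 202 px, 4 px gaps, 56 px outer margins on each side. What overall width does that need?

932 px

Adding margins, columns and gutters: 112 + 808 + 12 = 932 px.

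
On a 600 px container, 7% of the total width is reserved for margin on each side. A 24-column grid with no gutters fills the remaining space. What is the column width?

600 × (1 − 2·7%) = 600 × 86% = 516 px for the columns.
With no gutters, each column is 516/24 = 21.5 px.

21.5 px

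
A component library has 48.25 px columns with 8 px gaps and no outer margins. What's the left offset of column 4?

168.75 px

Before column 4: 3 columns + 3 gaps.
Offset = 3·(48.25 + 8) = 3·56.25 = 168.75 px.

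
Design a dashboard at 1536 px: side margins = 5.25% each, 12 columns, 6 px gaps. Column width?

109.06 px

Margins: 5.25% × 1536 = 80.64 px each, so content = 1536 − 161.28 = 1374.72 px.
Subtracting 11 gaps of 6 leaves 1308.72 for 12 columns, so c = 109.06 px.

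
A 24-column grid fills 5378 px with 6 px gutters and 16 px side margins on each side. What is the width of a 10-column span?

Content width = 5378 − 2·16 = 5346 px.
Subtracting 23 gutters of 6 leaves 5208 for 24 columns, so c = 217 px.
Span of 10: 10·217 + 9·6 = 2170 + 54 = 2224 px.

2224 px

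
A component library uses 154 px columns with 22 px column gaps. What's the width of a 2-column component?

330 px

Span of 2: 2·154 + 1·22 = 308 + 22 = 330 px.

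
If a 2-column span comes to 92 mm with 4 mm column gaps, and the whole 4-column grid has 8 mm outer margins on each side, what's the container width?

204 mm

2c + 1·4 = 92 → 2c = 88 → c = 44 mm.
Total width: 2·8 + 4·44 + 3·4 = 204 mm.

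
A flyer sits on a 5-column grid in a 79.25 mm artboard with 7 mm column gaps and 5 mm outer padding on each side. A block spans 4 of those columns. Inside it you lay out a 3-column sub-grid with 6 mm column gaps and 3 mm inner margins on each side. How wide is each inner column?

Subtract both margins: 79.25 − 2·5 = 69.25 mm.
5 columns + 4 column gaps: 5c + 4·7 = 69.25.
5c = 69.25 − 28 = 41.25, so c = 8.25 mm.
4-column span = 4·8.25 + 3·7 = 54 mm.
Inner content = 54 − 2·3 = 48 mm.
3d + 2·6 = 48 → 3d = 36 → d = 12 mm.

12 mm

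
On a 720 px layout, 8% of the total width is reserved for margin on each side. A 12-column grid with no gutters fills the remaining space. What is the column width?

50.4 px

720 × (1 − 2·8%) = 720 × 84% = 604.8 px for the columns.
12c = 604.8 → c = 50.4 px.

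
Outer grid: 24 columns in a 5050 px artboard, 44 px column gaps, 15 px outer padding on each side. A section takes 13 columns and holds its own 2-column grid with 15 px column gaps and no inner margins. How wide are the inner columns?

1342 px

Outer content = 5050 − 2·15 = 5020 px.
24 columns + 23 column gaps: 24c + 23·44 = 5020.
24c = 5020 − 1012 = 4008, so c = 167 px.
13 columns plus 12 column gaps: 2171 + 528 = 2699 px.
2d + 1·15 = 2699 → 2d = 2684 → d = 1342 px.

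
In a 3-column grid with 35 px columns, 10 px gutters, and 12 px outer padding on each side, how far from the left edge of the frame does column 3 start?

102 px

Each column+gutter stride is 45 px; 2 of them past the 12 px margin is 12 + 90 = 102 px.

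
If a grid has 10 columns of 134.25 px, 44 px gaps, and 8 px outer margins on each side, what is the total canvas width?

1754.5 px

Adding margins, columns and gutters: 16 + 1342.5 + 396 = 1754.5 px.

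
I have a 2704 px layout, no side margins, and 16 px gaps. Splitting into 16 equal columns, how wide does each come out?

154 px

2704 − 15·16 = 2464; ÷16 gives c = 154 px.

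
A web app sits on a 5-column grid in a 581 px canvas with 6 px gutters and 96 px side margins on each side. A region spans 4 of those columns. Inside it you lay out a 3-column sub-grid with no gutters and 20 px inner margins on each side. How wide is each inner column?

Outer content = 581 − 2·96 = 389 px.
Subtracting 4 gutters of 6 leaves 365 for 5 columns, so c = 73 px.
4-column span = 4·73 + 3·6 = 310 px.
Inner content = 310 − 2·20 = 270 px.
270 / 3 = 90 px per column.

90 px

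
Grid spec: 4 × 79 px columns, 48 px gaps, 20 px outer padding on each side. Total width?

500 px

Adding margins, columns and gutters: 40 + 316 + 144 = 500 px.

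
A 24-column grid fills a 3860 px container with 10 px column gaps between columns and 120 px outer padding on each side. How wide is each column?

141.25 px

Subtract both margins: 3860 − 2·120 = 3620 px.
Subtracting 23 column gaps of 10 leaves 3390 for 24 columns, so c = 141.25 px.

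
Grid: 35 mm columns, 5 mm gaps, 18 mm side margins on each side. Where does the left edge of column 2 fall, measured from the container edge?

Column 2 starts at margin + 1·(column + gutter) = 18 + 1·40 = 58 mm.

58 mm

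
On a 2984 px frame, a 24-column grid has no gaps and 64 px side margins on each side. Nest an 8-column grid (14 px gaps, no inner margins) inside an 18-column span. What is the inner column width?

255.5 px

Take off 128 px of margins, leaving 2856 px.
2856 / 24 = 119 px per column.
With no gaps, 18 columns span 18·119 = 2142 px.
2142 − 7·14 = 2044; ÷8 gives d = 255.5 px.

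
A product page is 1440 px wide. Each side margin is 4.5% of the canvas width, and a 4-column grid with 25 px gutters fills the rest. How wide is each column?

308.85 px

Margins: 4.5% × 1440 = 64.8 px each, so content = 1440 − 129.6 = 1310.4 px.
1310.4 − 3·25 = 1235.4; ÷4 gives c = 308.85 px.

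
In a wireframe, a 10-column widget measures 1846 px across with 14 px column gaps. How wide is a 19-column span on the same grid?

3520 px

10c + 9·14 = 1846 → 10c = 1720 → c = 172 px.
Span of 19: 19·172 + 18·14 = 3268 + 252 = 3520 px.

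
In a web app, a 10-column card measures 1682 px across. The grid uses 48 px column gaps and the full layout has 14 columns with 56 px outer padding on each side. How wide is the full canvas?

10 columns + 9 column gaps: 10c + 9·48 = 1682.
10c = 1682 − 432 = 1250, so c = 125 px.
Total width: 2·56 + 14·125 + 13·48 = 2486 px.

2486 px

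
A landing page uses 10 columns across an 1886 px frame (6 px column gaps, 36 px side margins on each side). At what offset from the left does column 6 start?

Inside the margins: 1886 − 72 = 1814 px.
1814 − 9·6 = 1760; ÷10 gives c = 176 px.
Each column+gutter stride is 182 px; 5 of them past the 36 px margin is 36 + 910 = 946 px.

946 px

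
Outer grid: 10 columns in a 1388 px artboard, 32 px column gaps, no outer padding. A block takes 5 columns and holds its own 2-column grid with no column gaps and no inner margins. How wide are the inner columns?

339 px

10 columns + 9 column gaps: 10c + 9·32 = 1388.
10c = 1388 − 288 = 1100, so c = 110 px.
Span of 5: 5·110 + 4·32 = 550 + 128 = 678 px.
With no column gaps, each column is 678/2 = 339 px.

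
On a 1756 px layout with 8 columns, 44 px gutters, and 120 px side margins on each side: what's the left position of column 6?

1095 px

Content = 1756 − 2·120 = 1516 px.
8 columns + 7 gutters: 8c + 7·44 = 1516.
8c = 1516 − 308 = 1208, so c = 151 px.
Column 6 starts at margin + 5·(column + gutter) = 120 + 5·195 = 1095 px.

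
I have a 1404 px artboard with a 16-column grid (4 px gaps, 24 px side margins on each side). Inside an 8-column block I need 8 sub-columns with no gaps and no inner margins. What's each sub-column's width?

84.5 px

Take off 48 px of margins, leaving 1356 px.
16c + 15·4 = 1356 → 16c = 1296 → c = 81 px.
8-column span = 8·81 + 7·4 = 676 px.
8d = 676 → d = 84.5 px.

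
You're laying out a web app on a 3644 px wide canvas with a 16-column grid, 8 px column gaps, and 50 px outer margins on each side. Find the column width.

Take off 100 px of margins, leaving 3544 px.
3544 − 15·8 = 3424; ÷16 gives c = 214 px.

214 px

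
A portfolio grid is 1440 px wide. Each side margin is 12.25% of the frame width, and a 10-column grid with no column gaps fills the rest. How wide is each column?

108.72 px

Each margin = 12.25% of 1440 = 176.4 px; content = 1440 − 2·176.4 = 1087.2 px.
1087.2 / 10 = 108.72 px per column.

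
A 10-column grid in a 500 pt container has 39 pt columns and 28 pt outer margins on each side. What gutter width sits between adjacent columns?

Content width = 500 − 2·28 = 444 pt.
10·39 + 9g = 444 → 9g = 54 → g = 6 pt.

6 pt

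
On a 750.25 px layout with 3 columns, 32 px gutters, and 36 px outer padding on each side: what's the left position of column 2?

272.75 px

Subtract both margins: 750.25 − 2·36 = 678.25 px.
678.25 − 2·32 = 614.25; ÷3 gives c = 204.75 px.
Column 2 starts at margin + 1·(column + gutter) = 36 + 1·236.75 = 272.75 px.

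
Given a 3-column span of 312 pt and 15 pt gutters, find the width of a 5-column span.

Subtracting 2 gutters of 15 leaves 282 for 3 columns, so c = 94 pt.
Span of 5: 5·94 + 4·15 = 470 + 60 = 530 pt.

530 pt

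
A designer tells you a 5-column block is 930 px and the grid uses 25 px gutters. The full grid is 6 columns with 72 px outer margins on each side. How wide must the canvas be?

1265 px

5 columns + 4 gutters: 5c + 4·25 = 930.
5c = 930 − 100 = 830, so c = 166 px.
Adding margins, columns and gutters: 144 + 996 + 125 = 1265 px.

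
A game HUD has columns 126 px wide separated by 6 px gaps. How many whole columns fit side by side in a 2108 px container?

Each extra column adds 126 + 6 = 132 px.
(2108 + 6) / 132 = 16.02, so 16 columns fit.

16 columns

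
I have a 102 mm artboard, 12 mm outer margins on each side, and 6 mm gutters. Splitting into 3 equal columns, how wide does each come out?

22 mm

Content width = 102 − 2·12 = 78 mm.
78 − 2·6 = 66; ÷3 gives c = 22 mm.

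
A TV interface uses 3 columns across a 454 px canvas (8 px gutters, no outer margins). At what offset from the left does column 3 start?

Subtracting 2 gutters of 8 leaves 438 for 3 columns, so c = 146 px.
No margin, so column 3 starts at 2·(column + gutter) = 2·154 = 308 px.

308 px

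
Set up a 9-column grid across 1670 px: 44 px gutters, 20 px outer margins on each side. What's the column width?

142 px

Inside the margins: 1670 − 40 = 1630 px.
9c + 8·44 = 1630 → 9c = 1278 → c = 142 px.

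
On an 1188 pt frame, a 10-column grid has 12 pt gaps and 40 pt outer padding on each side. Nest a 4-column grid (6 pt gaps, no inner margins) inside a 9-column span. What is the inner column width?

Take off 80 pt of margins, leaving 1108 pt.
10 columns + 9 gaps: 10c + 9·12 = 1108.
10c = 1108 − 108 = 1000, so c = 100 pt.
9 columns plus 8 gaps: 900 + 96 = 996 pt.
4d + 3·6 = 996 → 4d = 978 → d = 244.5 pt.

244.5 pt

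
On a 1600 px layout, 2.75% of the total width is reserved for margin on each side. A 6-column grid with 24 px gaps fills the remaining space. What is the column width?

232 px

Each margin = 2.75% of 1600 = 44 px; content = 1600 − 2·44 = 1512 px.
Subtracting 5 gaps of 24 leaves 1392 for 6 columns, so c = 232 px.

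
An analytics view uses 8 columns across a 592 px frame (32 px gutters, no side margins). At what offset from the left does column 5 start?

312 px

8 columns + 7 gutters: 8c + 7·32 = 592.
8c = 592 − 224 = 368, so c = 46 px.
Each column+gutter stride is 78 px; with no margin, 4 of them is 312 px.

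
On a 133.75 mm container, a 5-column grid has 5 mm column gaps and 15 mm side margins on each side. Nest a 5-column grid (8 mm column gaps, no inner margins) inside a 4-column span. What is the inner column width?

10 mm

Subtract both margins: 133.75 − 2·15 = 103.75 mm.
5 columns + 4 column gaps: 5c + 4·5 = 103.75.
5c = 103.75 − 20 = 83.75, so c = 16.75 mm.
4-column span = 4·16.75 + 3·5 = 82 mm.
82 − 4·8 = 50; ÷5 gives d = 10 mm.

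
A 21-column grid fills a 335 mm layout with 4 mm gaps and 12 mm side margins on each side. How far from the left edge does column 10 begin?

147 mm

Inside the margins: 335 − 24 = 311 mm.
Subtracting 20 gaps of 4 leaves 231 for 21 columns, so c = 11 mm.
Each column+gutter stride is 15 mm; 9 of them past the 12 mm margin is 12 + 135 = 147 mm.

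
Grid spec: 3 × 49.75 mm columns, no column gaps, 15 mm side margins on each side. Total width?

179.25 mm

Layout = 2·15 + 3·49.75 = 30 + 149.25 = 179.25 mm.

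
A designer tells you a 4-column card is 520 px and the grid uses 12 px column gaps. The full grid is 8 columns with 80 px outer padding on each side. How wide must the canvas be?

4 columns + 3 column gaps: 4c + 3·12 = 520.
4c = 520 − 36 = 484, so c = 121 px.
Adding margins, columns and gutters: 160 + 968 + 84 = 1212 px.

1212 px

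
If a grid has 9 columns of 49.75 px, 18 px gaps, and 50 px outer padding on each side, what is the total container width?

Container = 2·50 + 9·49.75 + 8·18 = 100 + 447.75 + 144 = 691.75 px.

691.75 px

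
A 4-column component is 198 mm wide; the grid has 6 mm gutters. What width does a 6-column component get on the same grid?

Subtracting 3 gutters of 6 leaves 180 for 4 columns, so c = 45 mm.
Span of 6: 6·45 + 5·6 = 270 + 30 = 300 mm.

300 mm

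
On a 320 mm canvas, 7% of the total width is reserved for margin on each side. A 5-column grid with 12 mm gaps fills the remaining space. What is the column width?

45.44 mm

Each margin = 7% of 320 = 22.4 mm; content = 320 − 2·22.4 = 275.2 mm.
5 columns + 4 gaps: 5c + 4·12 = 275.2.
5c = 275.2 − 48 = 227.2, so c = 45.44 mm.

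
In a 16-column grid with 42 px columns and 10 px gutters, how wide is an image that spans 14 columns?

718 px

Span of 14: 14·42 + 13·10 = 588 + 130 = 718 px.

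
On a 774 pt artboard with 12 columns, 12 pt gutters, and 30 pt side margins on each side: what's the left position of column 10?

Subtract both margins: 774 − 2·30 = 714 pt.
12c + 11·12 = 714 → 12c = 582 → c = 48.5 pt.
Column 10 starts at margin + 9·(column + gutter) = 30 + 9·60.5 = 574.5 pt.

574.5 pt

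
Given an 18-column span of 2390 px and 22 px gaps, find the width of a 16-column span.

2122 px

18 columns + 17 gaps: 18c + 17·22 = 2390.
18c = 2390 − 374 = 2016, so c = 112 px.
16-column span = 16·112 + 15·22 = 2122 px.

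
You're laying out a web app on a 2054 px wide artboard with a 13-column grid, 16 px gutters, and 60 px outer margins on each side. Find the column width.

134 px

Subtract both margins: 2054 − 2·60 = 1934 px.
1934 − 12·16 = 1742; ÷13 gives c = 134 px.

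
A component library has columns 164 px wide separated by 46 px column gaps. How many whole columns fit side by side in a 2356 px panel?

11 columns

11 columns: 11·164 + 10·46 = 2264 px ≤ 2356.
12 columns: 2474 px > 2356. So 11.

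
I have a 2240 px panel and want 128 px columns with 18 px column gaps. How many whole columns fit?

Each extra column adds 128 + 18 = 146 px.
(2240 + 18) / 146 = 15.47, so 15 columns fit.

15 columns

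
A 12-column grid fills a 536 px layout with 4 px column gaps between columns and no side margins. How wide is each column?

41 px

536 − 11·4 = 492; ÷12 gives c = 41 px.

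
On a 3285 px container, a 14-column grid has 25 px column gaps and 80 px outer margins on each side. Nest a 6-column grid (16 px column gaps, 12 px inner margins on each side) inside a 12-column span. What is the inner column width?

Take off 160 px of margins, leaving 3125 px.
Subtracting 13 column gaps of 25 leaves 2800 for 14 columns, so c = 200 px.
Span of 12: 12·200 + 11·25 = 2400 + 275 = 2675 px.
Inner content = 2675 − 2·12 = 2651 px.
6d + 5·16 = 2651 → 6d = 2571 → d = 428.5 px.

428.5 px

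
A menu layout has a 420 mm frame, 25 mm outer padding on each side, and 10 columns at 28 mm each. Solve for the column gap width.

Take off 50 mm of margins, leaving 370 mm.
Columns use 280 mm, leaving 90 mm across 9 column gaps = 10 mm each.

10 mm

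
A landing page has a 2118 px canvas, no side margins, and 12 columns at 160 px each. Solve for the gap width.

Columns use 1920 px, leaving 198 px across 11 gaps = 18 px each.

18 px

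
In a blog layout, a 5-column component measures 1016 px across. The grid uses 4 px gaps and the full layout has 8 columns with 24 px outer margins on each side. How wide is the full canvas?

5c + 4·4 = 1016 → 5c = 1000 → c = 200 px.
Canvas = 2·24 + 8·200 + 7·4 = 48 + 1600 + 28 = 1676 px.

1676 px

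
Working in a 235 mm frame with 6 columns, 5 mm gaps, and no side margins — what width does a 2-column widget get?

75 mm

6 columns + 5 gaps: 6c + 5·5 = 235.
6c = 235 − 25 = 210, so c = 35 mm.
Span of 2: 2·35 + 1·5 = 70 + 5 = 75 mm.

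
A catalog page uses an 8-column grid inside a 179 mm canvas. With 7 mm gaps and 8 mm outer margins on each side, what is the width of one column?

Inside the margins: 179 − 16 = 163 mm.
Subtracting 7 gaps of 7 leaves 114 for 8 columns, so c = 14.25 mm.

14.25 mm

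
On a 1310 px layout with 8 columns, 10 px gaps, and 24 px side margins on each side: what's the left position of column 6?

Subtract both margins: 1310 − 2·24 = 1262 px.
1262 − 7·10 = 1192; ÷8 gives c = 149 px.
Each column+gutter stride is 159 px; 5 of them past the 24 px margin is 24 + 795 = 819 px.

819 px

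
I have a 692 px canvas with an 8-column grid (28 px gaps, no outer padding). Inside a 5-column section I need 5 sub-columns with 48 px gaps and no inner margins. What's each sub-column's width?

46 px

8 columns + 7 gaps: 8c + 7·28 = 692.
8c = 692 − 196 = 496, so c = 62 px.
5-column span = 5·62 + 4·28 = 422 px.
422 − 4·48 = 230; ÷5 gives d = 46 px.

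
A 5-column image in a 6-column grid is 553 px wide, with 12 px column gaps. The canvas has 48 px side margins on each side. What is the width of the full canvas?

762 px

Subtracting 4 column gaps of 12 leaves 505 for 5 columns, so c = 101 px.
Total width: 2·48 + 6·101 + 5·12 = 762 px.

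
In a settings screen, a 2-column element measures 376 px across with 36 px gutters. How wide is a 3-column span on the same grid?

Subtracting 1 gutter of 36 leaves 340 for 2 columns, so c = 170 px.
Span of 3: 3·170 + 2·36 = 510 + 72 = 582 px.

582 px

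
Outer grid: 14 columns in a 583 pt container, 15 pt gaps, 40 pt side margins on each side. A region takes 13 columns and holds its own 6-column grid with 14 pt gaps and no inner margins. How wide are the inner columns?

66 pt

Outer content = 583 − 2·40 = 503 pt.
503 − 13·15 = 308; ÷14 gives c = 22 pt.
13 columns plus 12 gaps: 286 + 180 = 466 pt.
6 columns + 5 gaps: 6d + 5·14 = 466.
6d = 466 − 70 = 396, so d = 66 pt.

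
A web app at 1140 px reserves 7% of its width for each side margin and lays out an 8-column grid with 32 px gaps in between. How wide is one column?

94.55 px

1140 × (1 − 2·7%) = 1140 × 86% = 980.4 px for the columns.
Subtracting 7 gaps of 32 leaves 756.4 for 8 columns, so c = 94.55 px.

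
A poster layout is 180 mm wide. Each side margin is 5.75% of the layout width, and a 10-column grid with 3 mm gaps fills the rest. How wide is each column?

13.23 mm

Each margin = 5.75% of 180 = 10.35 mm; content = 180 − 2·10.35 = 159.3 mm.
159.3 − 9·3 = 132.3; ÷10 gives c = 13.23 mm.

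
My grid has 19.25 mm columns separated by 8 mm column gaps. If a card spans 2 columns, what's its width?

46.5 mm

2-column span = 2·19.25 + 1·8 = 46.5 mm.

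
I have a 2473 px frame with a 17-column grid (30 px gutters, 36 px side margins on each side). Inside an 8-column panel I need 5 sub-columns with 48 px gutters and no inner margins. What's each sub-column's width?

184.4 px

Outer content = 2473 − 2·36 = 2401 px.
17c + 16·30 = 2401 → 17c = 1921 → c = 113 px.
8-column span = 8·113 + 7·30 = 1114 px.
Subtracting 4 gutters of 48 leaves 922 for 5 columns, so d = 184.4 px.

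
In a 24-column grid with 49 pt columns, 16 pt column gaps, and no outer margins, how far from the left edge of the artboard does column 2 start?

65 pt

Each column+gutter stride is 65 pt; with no margin, 1 of them is 65 pt.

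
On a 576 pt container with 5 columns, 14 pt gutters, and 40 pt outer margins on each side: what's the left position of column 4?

346 pt

Content = 576 − 2·40 = 496 pt.
Subtracting 4 gutters of 14 leaves 440 for 5 columns, so c = 88 pt.
Before column 4: the margin + 3 columns + 3 gutters.
Offset = 40 + 3·(88 + 14) = 40 + 306 = 346 pt.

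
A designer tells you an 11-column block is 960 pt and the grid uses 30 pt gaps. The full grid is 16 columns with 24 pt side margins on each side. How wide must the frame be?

11 columns + 10 gaps: 11c + 10·30 = 960.
11c = 960 − 300 = 660, so c = 60 pt.
Adding margins, columns and gutters: 48 + 960 + 450 = 1458 pt.

1458 pt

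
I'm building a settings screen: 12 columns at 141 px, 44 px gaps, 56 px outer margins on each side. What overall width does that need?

Total width: 2·56 + 12·141 + 11·44 = 2288 px.

2288 px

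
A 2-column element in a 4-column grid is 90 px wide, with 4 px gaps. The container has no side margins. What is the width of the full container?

Subtracting 1 gap of 4 leaves 86 for 2 columns, so c = 43 px.
Total width: 4·43 + 3·4 = 184 px.

184 px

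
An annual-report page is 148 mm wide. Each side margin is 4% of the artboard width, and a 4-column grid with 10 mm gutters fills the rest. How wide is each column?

26.54 mm

Each margin = 4% of 148 = 5.92 mm; content = 148 − 2·5.92 = 136.16 mm.
136.16 − 3·10 = 106.16; ÷4 gives c = 26.54 mm.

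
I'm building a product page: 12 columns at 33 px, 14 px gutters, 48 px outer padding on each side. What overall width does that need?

Container = 2·48 + 12·33 + 11·14 = 96 + 396 + 154 = 646 px.

646 px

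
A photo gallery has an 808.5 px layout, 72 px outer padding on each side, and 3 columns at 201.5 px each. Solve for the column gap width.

Inside the margins: 808.5 − 144 = 664.5 px.
3 columns take 3·201.5 = 604.5 px; remaining 60 splits into 2 column gaps.
g = 60 / 2 = 30 px.

30 px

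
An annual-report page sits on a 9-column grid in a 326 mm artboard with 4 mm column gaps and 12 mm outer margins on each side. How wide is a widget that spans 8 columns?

Content width = 326 − 2·12 = 302 mm.
9c + 8·4 = 302 → 9c = 270 → c = 30 mm.
8-column span = 8·30 + 7·4 = 268 mm.

268 mm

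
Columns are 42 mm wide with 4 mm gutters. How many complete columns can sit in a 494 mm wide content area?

Each extra column adds 42 + 4 = 46 mm.
(494 + 4) / 46 = 10.83, so 10 columns fit.

10 columns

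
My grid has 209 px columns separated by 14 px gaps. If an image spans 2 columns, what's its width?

Span of 2: 2·209 + 1·14 = 418 + 14 = 432 px.

432 px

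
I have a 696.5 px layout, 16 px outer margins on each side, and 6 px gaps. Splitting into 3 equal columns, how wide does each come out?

Take off 32 px of margins, leaving 664.5 px.
3c + 2·6 = 664.5 → 3c = 652.5 → c = 217.5 px.

217.5 px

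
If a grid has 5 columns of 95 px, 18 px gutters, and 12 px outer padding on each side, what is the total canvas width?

571 px

Canvas = 2·12 + 5·95 + 4·18 = 24 + 475 + 72 = 571 px.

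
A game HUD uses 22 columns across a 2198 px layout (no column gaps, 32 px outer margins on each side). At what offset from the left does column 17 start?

Subtract both margins: 2198 − 2·32 = 2134 px.
2134 / 22 = 97 px per column.
Column 17 starts at margin + 16·(column + gutter) = 32 + 16·97 = 1584 px.

1584 px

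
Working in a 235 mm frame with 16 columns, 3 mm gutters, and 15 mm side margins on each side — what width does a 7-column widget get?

88 mm

Content width = 235 − 2·15 = 205 mm.
Subtracting 15 gutters of 3 leaves 160 for 16 columns, so c = 10 mm.
7-column span = 7·10 + 6·3 = 88 mm.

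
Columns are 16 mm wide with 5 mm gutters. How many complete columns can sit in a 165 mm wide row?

Each extra column adds 16 + 5 = 21 mm.
(165 + 5) / 21 = 8.10, so 8 columns fit.

8 columns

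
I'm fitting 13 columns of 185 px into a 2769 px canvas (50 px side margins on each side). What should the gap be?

Subtract both margins: 2769 − 2·50 = 2669 px.
Columns use 2405 px, leaving 264 px across 12 gaps = 22 px each.

22 px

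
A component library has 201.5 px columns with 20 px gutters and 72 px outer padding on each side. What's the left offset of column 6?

Each column+gutter stride is 221.5 px; 5 of them past the 72 px margin is 72 + 1107.5 = 1179.5 px.

1179.5 px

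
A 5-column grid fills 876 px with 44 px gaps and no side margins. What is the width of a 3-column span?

508 px

5c + 4·44 = 876 → 5c = 700 → c = 140 px.
Span of 3: 3·140 + 2·44 = 420 + 88 = 508 px.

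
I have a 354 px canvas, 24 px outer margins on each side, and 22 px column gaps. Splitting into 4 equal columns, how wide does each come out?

Take off 48 px of margins, leaving 306 px.
4c + 3·22 = 306 → 4c = 240 → c = 60 px.

60 px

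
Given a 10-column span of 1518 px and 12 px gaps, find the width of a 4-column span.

1518 − 9·12 = 1410; ÷10 gives c = 141 px.
4-column span = 4·141 + 3·12 = 600 px.

600 px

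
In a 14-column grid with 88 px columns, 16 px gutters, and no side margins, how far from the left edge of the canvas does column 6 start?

Before column 6: 5 columns + 5 gutters.
Offset = 5·(88 + 16) = 5·104 = 520 px.

520 px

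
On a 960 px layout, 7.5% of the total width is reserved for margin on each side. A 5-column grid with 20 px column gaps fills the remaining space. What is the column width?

Margins: 7.5% × 960 = 72 px each, so content = 960 − 144 = 816 px.
Subtracting 4 column gaps of 20 leaves 736 for 5 columns, so c = 147.2 px.

147.2 px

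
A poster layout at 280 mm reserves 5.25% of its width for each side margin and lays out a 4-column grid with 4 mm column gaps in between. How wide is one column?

59.65 mm

Each margin = 5.25% of 280 = 14.7 mm; content = 280 − 2·14.7 = 250.6 mm.
Subtracting 3 column gaps of 4 leaves 238.6 for 4 columns, so c = 59.65 mm.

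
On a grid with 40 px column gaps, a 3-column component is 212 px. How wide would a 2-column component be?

128 px

212 − 2·40 = 132; ÷3 gives c = 44 px.
2-column span = 2·44 + 1·40 = 128 px.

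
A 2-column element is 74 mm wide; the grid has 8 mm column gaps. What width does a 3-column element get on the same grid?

115 mm

2c + 1·8 = 74 → 2c = 66 → c = 33 mm.
3-column span = 3·33 + 2·8 = 115 mm.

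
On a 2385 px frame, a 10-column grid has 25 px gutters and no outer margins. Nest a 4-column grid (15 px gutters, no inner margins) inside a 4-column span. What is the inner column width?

Subtracting 9 gutters of 25 leaves 2160 for 10 columns, so c = 216 px.
Span of 4: 4·216 + 3·25 = 864 + 75 = 939 px.
Subtracting 3 gutters of 15 leaves 894 for 4 columns, so d = 223.5 px.

223.5 px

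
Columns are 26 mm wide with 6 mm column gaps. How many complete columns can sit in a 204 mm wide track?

6 columns

k columns need k·26 + (k−1)·6 = k·32 − 6.
k·32 − 6 ≤ 204 → k ≤ 210 / 32 ≈ 6.56, so k = 6.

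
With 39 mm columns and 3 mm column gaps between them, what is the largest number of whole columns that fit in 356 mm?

8 columns

Each extra column adds 39 + 3 = 42 mm.
(356 + 3) / 42 = 8.55, so 8 columns fit.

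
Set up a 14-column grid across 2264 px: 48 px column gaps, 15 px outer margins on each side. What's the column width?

115 px

Subtract both margins: 2264 − 2·15 = 2234 px.
14 columns + 13 column gaps: 14c + 13·48 = 2234.
14c = 2234 − 624 = 1610, so c = 115 px.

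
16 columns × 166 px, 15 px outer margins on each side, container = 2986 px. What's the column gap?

20 px

Subtract both margins: 2986 − 2·15 = 2956 px.
16 columns take 16·166 = 2656 px; remaining 300 splits into 15 column gaps.
g = 300 / 15 = 20 px.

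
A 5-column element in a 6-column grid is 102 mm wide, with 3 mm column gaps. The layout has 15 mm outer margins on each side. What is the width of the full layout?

102 − 4·3 = 90; ÷5 gives c = 18 mm.
Layout = 2·15 + 6·18 + 5·3 = 30 + 108 + 15 = 153 mm.

153 mm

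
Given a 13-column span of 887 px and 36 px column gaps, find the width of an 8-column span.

13 columns + 12 column gaps: 13c + 12·36 = 887.
13c = 887 − 432 = 455, so c = 35 px.
8-column span = 8·35 + 7·36 = 532 px.

532 px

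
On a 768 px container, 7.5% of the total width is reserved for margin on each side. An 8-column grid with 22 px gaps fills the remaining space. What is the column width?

Margins: 7.5% × 768 = 57.6 px each, so content = 768 − 115.2 = 652.8 px.
652.8 − 7·22 = 498.8; ÷8 gives c = 62.35 px.

62.35 px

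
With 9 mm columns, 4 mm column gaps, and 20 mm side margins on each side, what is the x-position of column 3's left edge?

46 mm

Each column+gutter stride is 13 mm; 2 of them past the 20 mm margin is 20 + 26 = 46 mm.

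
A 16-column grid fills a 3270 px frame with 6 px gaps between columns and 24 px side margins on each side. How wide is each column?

Subtract both margins: 3270 − 2·24 = 3222 px.
16c + 15·6 = 3222 → 16c = 3132 → c = 195.75 px.

195.75 px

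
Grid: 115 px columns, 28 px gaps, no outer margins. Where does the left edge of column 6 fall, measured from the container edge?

No margin, so column 6 starts at 5·(column + gutter) = 5·143 = 715 px.

715 px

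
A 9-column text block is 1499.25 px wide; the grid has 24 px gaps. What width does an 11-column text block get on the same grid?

1837.75 px

Subtracting 8 gaps of 24 leaves 1307.25 for 9 columns, so c = 145.25 px.
11-column span = 11·145.25 + 10·24 = 1837.75 px.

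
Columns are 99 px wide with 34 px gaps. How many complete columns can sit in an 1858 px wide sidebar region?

Each extra column adds 99 + 34 = 133 px.
(1858 + 34) / 133 = 14.23, so 14 columns fit.

14 columns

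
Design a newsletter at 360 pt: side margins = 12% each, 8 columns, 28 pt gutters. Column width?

360 × (1 − 2·12%) = 360 × 76% = 273.6 pt for the columns.
Subtracting 7 gutters of 28 leaves 77.6 for 8 columns, so c = 9.7 pt.

9.7 pt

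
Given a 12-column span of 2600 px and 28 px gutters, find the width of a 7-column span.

12 columns + 11 gutters: 12c + 11·28 = 2600.
12c = 2600 − 308 = 2292, so c = 191 px.
7-column span = 7·191 + 6·28 = 1505 px.

1505 px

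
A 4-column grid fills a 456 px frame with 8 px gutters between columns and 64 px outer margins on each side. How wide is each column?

76 px

Subtract both margins: 456 − 2·64 = 328 px.
Subtracting 3 gutters of 8 leaves 304 for 4 columns, so c = 76 px.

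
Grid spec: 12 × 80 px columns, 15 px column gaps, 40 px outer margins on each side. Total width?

Adding margins, columns and gutters: 80 + 960 + 165 = 1205 px.

1205 px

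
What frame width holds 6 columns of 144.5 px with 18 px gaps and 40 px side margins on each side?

1037 px

Frame = 2·40 + 6·144.5 + 5·18 = 80 + 867 + 90 = 1037 px.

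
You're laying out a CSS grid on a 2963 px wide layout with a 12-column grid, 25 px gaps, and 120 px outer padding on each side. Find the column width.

204 px

Content width = 2963 − 2·120 = 2723 px.
2723 − 11·25 = 2448; ÷12 gives c = 204 px.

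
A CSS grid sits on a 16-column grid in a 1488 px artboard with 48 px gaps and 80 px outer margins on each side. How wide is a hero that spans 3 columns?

Inside the margins: 1488 − 160 = 1328 px.
1328 − 15·48 = 608; ÷16 gives c = 38 px.
Span of 3: 3·38 + 2·48 = 114 + 96 = 210 px.

210 px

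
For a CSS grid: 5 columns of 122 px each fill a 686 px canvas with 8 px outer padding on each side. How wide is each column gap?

15 px

Take off 16 px of margins, leaving 670 px.
5 columns take 5·122 = 610 px; remaining 60 splits into 4 column gaps.
g = 60 / 4 = 15 px.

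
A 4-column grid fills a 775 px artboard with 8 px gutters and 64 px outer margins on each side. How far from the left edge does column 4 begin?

555.25 px

Take off 128 px of margins, leaving 647 px.
4 columns + 3 gutters: 4c + 3·8 = 647.
4c = 647 − 24 = 623, so c = 155.75 px.
Each column+gutter stride is 163.75 px; 3 of them past the 64 px margin is 64 + 491.25 = 555.25 px.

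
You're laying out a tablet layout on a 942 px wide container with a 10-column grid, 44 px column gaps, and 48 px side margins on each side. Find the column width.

45 px

Subtract both margins: 942 − 2·48 = 846 px.
10 columns + 9 column gaps: 10c + 9·44 = 846.
10c = 846 − 396 = 450, so c = 45 px.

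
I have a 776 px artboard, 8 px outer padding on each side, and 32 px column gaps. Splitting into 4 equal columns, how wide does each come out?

166 px

Content width = 776 − 2·8 = 760 px.
Subtracting 3 column gaps of 32 leaves 664 for 4 columns, so c = 166 px.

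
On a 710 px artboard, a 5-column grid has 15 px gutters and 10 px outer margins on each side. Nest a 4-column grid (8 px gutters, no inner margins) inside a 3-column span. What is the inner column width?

Take off 20 px of margins, leaving 690 px.
Subtracting 4 gutters of 15 leaves 630 for 5 columns, so c = 126 px.
3-column span = 3·126 + 2·15 = 408 px.
408 − 3·8 = 384; ÷4 gives d = 96 px.

96 px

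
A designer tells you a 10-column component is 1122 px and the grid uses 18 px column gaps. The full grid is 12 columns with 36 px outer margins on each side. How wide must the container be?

1422 px

10 columns + 9 column gaps: 10c + 9·18 = 1122.
10c = 1122 − 162 = 960, so c = 96 px.
Adding margins, columns and gutters: 72 + 1152 + 198 = 1422 px.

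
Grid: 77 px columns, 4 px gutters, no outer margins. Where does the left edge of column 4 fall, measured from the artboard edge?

Each column+gutter stride is 81 px; with no margin, 3 of them is 243 px.

243 px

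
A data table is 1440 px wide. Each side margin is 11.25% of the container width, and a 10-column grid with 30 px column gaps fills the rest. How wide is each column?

84.6 px

Margins: 11.25% × 1440 = 162 px each, so content = 1440 − 324 = 1116 px.
10 columns + 9 column gaps: 10c + 9·30 = 1116.
10c = 1116 − 270 = 846, so c = 84.6 px.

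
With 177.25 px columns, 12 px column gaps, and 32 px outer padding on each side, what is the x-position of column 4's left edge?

Before column 4: the margin + 3 columns + 3 column gaps.
Offset = 32 + 3·(177.25 + 12) = 32 + 567.75 = 599.75 px.

599.75 px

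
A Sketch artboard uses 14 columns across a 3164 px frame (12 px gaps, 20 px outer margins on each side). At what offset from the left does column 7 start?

Take off 40 px of margins, leaving 3124 px.
14 columns + 13 gaps: 14c + 13·12 = 3124.
14c = 3124 − 156 = 2968, so c = 212 px.
Each column+gutter stride is 224 px; 6 of them past the 20 px margin is 20 + 1344 = 1364 px.

1364 px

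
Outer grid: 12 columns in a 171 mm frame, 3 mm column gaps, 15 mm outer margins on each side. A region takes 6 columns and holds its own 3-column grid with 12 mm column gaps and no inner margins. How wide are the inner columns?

Take off 30 mm of margins, leaving 141 mm.
141 − 11·3 = 108; ÷12 gives c = 9 mm.
6 columns plus 5 column gaps: 54 + 15 = 69 mm.
3 columns + 2 column gaps: 3d + 2·12 = 69.
3d = 69 − 24 = 45, so d = 15 mm.

15 mm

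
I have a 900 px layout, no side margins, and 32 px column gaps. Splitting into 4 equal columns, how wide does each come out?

201 px

Subtracting 3 column gaps of 32 leaves 804 for 4 columns, so c = 201 px.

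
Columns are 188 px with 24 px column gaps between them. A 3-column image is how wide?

612 px

3 columns plus 2 column gaps: 564 + 48 = 612 px.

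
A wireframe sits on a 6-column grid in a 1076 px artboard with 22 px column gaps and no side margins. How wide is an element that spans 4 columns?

Subtracting 5 column gaps of 22 leaves 966 for 6 columns, so c = 161 px.
4-column span = 4·161 + 3·22 = 710 px.

710 px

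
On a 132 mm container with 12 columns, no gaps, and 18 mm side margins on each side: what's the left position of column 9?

Take off 36 mm of margins, leaving 96 mm.
12c = 96 → c = 8 mm.
Each column+gutter stride is 8 mm; 8 of them past the 18 mm margin is 18 + 64 = 82 mm.

82 mm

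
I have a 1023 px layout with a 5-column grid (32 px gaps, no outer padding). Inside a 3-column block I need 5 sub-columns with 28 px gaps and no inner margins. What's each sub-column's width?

Subtracting 4 gaps of 32 leaves 895 for 5 columns, so c = 179 px.
3 columns plus 2 gaps: 537 + 64 = 601 px.
5 columns + 4 gaps: 5d + 4·28 = 601.
5d = 601 − 112 = 489, so d = 97.8 px.

97.8 px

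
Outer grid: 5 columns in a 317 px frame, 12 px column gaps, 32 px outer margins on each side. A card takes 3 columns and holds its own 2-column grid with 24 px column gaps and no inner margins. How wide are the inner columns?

61.5 px

Take off 64 px of margins, leaving 253 px.
5c + 4·12 = 253 → 5c = 205 → c = 41 px.
Span of 3: 3·41 + 2·12 = 123 + 24 = 147 px.
147 − 1·24 = 123; ÷2 gives d = 61.5 px.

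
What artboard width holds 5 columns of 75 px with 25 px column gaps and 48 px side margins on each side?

Adding margins, columns and gutters: 96 + 375 + 100 = 571 px.

571 px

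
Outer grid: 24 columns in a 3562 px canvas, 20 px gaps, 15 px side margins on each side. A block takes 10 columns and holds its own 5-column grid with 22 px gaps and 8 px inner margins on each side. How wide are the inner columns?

Take off 30 px of margins, leaving 3532 px.
3532 − 23·20 = 3072; ÷24 gives c = 128 px.
Span of 10: 10·128 + 9·20 = 1280 + 180 = 1460 px.
Inner content = 1460 − 2·8 = 1444 px.
Subtracting 4 gaps of 22 leaves 1356 for 5 columns, so d = 271.2 px.

271.2 px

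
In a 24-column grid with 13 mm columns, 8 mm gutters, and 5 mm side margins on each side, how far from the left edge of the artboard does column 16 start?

Column 16 starts at margin + 15·(column + gutter) = 5 + 15·21 = 320 mm.

320 mm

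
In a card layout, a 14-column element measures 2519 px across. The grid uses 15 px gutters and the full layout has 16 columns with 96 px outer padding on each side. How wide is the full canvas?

3073 px

Subtracting 13 gutters of 15 leaves 2324 for 14 columns, so c = 166 px.
Total width: 2·96 + 16·166 + 15·15 = 3073 px.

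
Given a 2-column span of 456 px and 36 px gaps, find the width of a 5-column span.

2 columns + 1 gap: 2c + 1·36 = 456.
2c = 456 − 36 = 420, so c = 210 px.
Span of 5: 5·210 + 4·36 = 1050 + 144 = 1194 px.

1194 px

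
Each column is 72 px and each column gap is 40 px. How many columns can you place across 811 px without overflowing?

k columns need k·72 + (k−1)·40 = k·112 − 40.
k·112 − 40 ≤ 811 → k ≤ 851 / 112 ≈ 7.60, so k = 7.

7 columns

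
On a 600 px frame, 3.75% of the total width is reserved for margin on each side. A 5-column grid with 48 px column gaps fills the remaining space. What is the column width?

600 × (1 − 2·3.75%) = 600 × 92.5% = 555 px for the columns.
5c + 4·48 = 555 → 5c = 363 → c = 72.6 px.

72.6 px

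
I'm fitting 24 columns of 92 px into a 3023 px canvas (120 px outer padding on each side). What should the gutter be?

Take off 240 px of margins, leaving 2783 px.
24 columns take 24·92 = 2208 px; remaining 575 splits into 23 gutters.
g = 575 / 23 = 25 px.

25 px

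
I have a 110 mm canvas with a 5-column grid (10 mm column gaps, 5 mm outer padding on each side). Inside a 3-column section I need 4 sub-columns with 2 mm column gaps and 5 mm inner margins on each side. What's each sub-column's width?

Inside the margins: 110 − 10 = 100 mm.
Subtracting 4 column gaps of 10 leaves 60 for 5 columns, so c = 12 mm.
Span of 3: 3·12 + 2·10 = 36 + 20 = 56 mm.
Inner content = 56 − 2·5 = 46 mm.
4 columns + 3 column gaps: 4d + 3·2 = 46.
4d = 46 − 6 = 40, so d = 10 mm.

10 mm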